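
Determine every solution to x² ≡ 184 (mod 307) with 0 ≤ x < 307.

Since 307 ≡ 3 (mod 4), a square root of 184 is 184^((307+1)/4) = 184^77 mod 307.
Repeated squaring: 184^2≡86, 184^4≡28, 184^8≡170, 184^16≡42, 184^32≡229, 184^64≡251 (mod 307).
184^77 = 184^(64+8+4+1) ≡ 201 (mod 307).
Check: 201² = 40401 ≡ 184 (mod 307). The two roots are 106 and 201.

106, 201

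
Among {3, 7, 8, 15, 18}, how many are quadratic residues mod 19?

(3/19) = -1 → non-residue.
(7/19) = +1 → QR.
(8/19) = -1 → non-residue.
(15/19) = -1 → non-residue.
(18/19) = -1 → non-residue.
Total quadratic residues among the 5: 1.

1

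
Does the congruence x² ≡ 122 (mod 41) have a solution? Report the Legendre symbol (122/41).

1

First reduce: 122 ≡ 40 (mod 41).
Pull out 2^3: since 41 ≡ 1 (mod 8), (2/41) = +1, so (2/41)^3 = +1.
Reciprocity: 5 ≡ 1 and 41 ≡ 1 (mod 4), so (5/41) = +(41/5).
Reduce top mod 5: now compute (1/5).
Reached (1/5) = 1. Collecting the sign flips along the way, the symbol is +1.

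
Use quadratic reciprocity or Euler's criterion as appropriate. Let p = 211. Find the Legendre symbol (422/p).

0

First reduce: 422 ≡ 0 (mod 211).
Top reduces to 0: gcd > 1, so the symbol is 0.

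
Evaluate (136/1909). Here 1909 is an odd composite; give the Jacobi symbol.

Pull out 2^3: since 1909 ≡ 5 (mod 8), (2/1909) = -1, so (2/1909)^3 = -1.
Reciprocity: 17 ≡ 1 and 1909 ≡ 1 (mod 4), so (17/1909) = +(1909/17).
Reduce top mod 17: now compute (5/17).
Reciprocity: 5 ≡ 1 and 17 ≡ 1 (mod 4), so (5/17) = +(17/5).
Reduce top mod 5: now compute (2/5).
Pull out 2: since 5 ≡ 5 (mod 8), (2/5) = -1.
Reached (1/5) = 1. Collecting the sign flips along the way, the symbol is +1.

1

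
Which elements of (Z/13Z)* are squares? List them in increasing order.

1,3,4,9,10,12

Square k = 1,…,6 (k and 13−k give the same square):
1²=1, 2²=4, 3²=9, 4²≡3, 5²≡12, 6²≡10 (mod 13).
So the quadratic residues mod 13 are {1, 3, 4, 9, 10, 12}.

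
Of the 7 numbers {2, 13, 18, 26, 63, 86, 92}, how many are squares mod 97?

3

(2/97) = +1 → QR.
(13/97) = -1 → non-residue.
(18/97) = +1 → QR.
(26/97) = -1 → non-residue.
(63/97) = -1 → non-residue.
(86/97) = +1 → QR.
(92/97) = -1 → non-residue.
Total quadratic residues among the 7: 3.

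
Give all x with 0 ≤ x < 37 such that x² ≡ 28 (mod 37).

37 ≡ 1 (mod 4), so we find a root by search.
Trying successive values, 18² = 324 ≡ 28 (mod 37). The other root is 37 − 18 = 19.

18, 19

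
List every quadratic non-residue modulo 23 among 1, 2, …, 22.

Square k = 1,…,11 (k and 23−k give the same square):
1²=1, 2²=4, 3²=9, 4²=16, 5²≡2, 6²≡13, 7²≡3, 8²≡18, 9²≡12, 10²≡8, 11²≡6 (mod 23).
The residues are {1, 2, 3, 4, 6, 8, 9, 12, 13, 16, 18}; the non-residues are the remaining 11 nonzero classes.

5, 7, 10, 11, 14, 15, 17, 19, 20, 21, 22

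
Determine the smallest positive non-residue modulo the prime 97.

(2/97) = +1, so 2 is a residue.
(3/97) = +1, so 3 is a residue.
(4/97) = +1, so 4 is a residue.
(5/97) = −1, so 5 is the smallest positive non-residue mod 97.

5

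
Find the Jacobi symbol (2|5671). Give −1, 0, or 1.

1

Pull out 2: since 5671 ≡ 7 (mod 8), (2/5671) = +1.
Reached (1/5671) = 1. Collecting the sign flips along the way, the symbol is +1.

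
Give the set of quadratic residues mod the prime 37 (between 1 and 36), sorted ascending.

Square k = 1,…,18 (k and 37−k give the same square):
1²=1, 2²=4, 3²=9, 4²=16, 5²=25, 6²=36, 7²≡12, 8²≡27, 9²≡7, 10²≡26, 11²≡10, 12²≡33, 13²≡21, 14²≡11, 15²≡3, 16²≡34, 17²≡30, 18²≡28 (mod 37).
So the quadratic residues mod 37 are {1, 3, 4, 7, 9, 10, 11, 12, 16, 21, 25, 26, 27, 28, 30, 33, 34, 36}.

1 3 4 7 9 10 11 12 16 21 25 26 27 28 30 33 34 36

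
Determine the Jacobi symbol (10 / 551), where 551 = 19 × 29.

Pull out 2: since 551 ≡ 7 (mod 8), (2/551) = +1.
Reciprocity: 5 ≡ 1 and 551 ≡ 3 (mod 4), so (5/551) = +(551/5).
Reduce top mod 5: now compute (1/5).
Reached (1/5) = 1. Collecting the sign flips along the way, the symbol is +1.

1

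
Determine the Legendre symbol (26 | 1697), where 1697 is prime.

Pull out 2: since 1697 ≡ 1 (mod 8), (2/1697) = +1.
Reciprocity: 13 ≡ 1 and 1697 ≡ 1 (mod 4), so (13/1697) = +(1697/13).
Reduce top mod 13: now compute (7/13).
Reciprocity: 7 ≡ 3 and 13 ≡ 1 (mod 4), so (7/13) = +(13/7).
Reduce top mod 7: now compute (6/7).
Pull out 2: since 7 ≡ 7 (mod 8), (2/7) = +1.
Reciprocity: 3 ≡ 3 and 7 ≡ 3 (mod 4), so (3/7) = −(7/3).
Reduce top mod 3: now compute (1/3).
Reached (1/3) = 1. Collecting the sign flips along the way, the symbol is -1.

-1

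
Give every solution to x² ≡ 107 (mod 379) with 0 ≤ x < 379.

186, 193

Since 379 ≡ 3 (mod 4), a square root of 107 is 107^((379+1)/4) = 107^95 mod 379.
Repeated squaring: 107^2≡79, 107^4≡177, 107^8≡251, 107^16≡87, 107^32≡368, 107^64≡121 (mod 379).
107^95 = 107^(64+16+8+4+2+1) ≡ 193 (mod 379).
Check: 193² = 37249 ≡ 107 (mod 379). The two roots are 186 and 193.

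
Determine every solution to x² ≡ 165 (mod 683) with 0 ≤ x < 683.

251, 432

Since 683 ≡ 3 (mod 4), a square root of 165 is 165^((683+1)/4) = 165^171 mod 683.
Repeated squaring: 165^2≡588, 165^4≡146, 165^8≡143, 165^16≡642, 165^32≡315, 165^64≡190, 165^128≡584 (mod 683).
165^171 = 165^(128+32+8+2+1) ≡ 432 (mod 683).
Check: 432² = 186624 ≡ 165 (mod 683). The two roots are 251 and 432.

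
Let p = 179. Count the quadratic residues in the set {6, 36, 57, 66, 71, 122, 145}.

(6/179) = -1 → non-residue.
(36/179) = +1 → QR.
(57/179) = +1 → QR.
(66/179) = +1 → QR.
(71/179) = -1 → non-residue.
(122/179) = -1 → non-residue.
(145/179) = +1 → QR.
Total quadratic residues among the 7: 4.

4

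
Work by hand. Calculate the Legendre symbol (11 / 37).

1

Reciprocity: 11 ≡ 3 and 37 ≡ 1 (mod 4), so (11/37) = +(37/11).
Reduce top mod 11: now compute (4/11).
Pull out 2^2: since 11 ≡ 3 (mod 8), (2/11) = -1, so (2/11)^2 = +1.
Reached (1/11) = 1. Collecting the sign flips along the way, the symbol is +1.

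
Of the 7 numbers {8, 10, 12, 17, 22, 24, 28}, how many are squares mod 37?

(8/37) = -1 → non-residue.
(10/37) = +1 → QR.
(12/37) = +1 → QR.
(17/37) = -1 → non-residue.
(22/37) = -1 → non-residue.
(24/37) = -1 → non-residue.
(28/37) = +1 → QR.
Total quadratic residues among the 7: 3.

3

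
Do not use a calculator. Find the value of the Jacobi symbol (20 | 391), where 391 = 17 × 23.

1

Pull out 2^2: since 391 ≡ 7 (mod 8), (2/391) = +1, so (2/391)^2 = +1.
Reciprocity: 5 ≡ 1 and 391 ≡ 3 (mod 4), so (5/391) = +(391/5).
Reduce top mod 5: now compute (1/5).
Reached (1/5) = 1. Collecting the sign flips along the way, the symbol is +1.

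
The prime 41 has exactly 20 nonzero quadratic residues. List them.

Square k = 1,…,20 (k and 41−k give the same square):
1²=1, 2²=4, 3²=9, 4²=16, 5²=25, 6²=36, 7²≡8, 8²≡23, 9²≡40, 10²≡18, 11²≡39, 12²≡21, 13²≡5, 14²≡32, 15²≡20, 16²≡10, 17²≡2, 18²≡37, 19²≡33, 20²≡31 (mod 41).
So the quadratic residues mod 41 are {1, 2, 4, 5, 8, 9, 10, 16, 18, 20, 21, 23, 25, 31, 32, 33, 36, 37, 39, 40}.

1,2,4,5,8,9,10,16,18,20,21,23,25,31,32,33,36,37,39,40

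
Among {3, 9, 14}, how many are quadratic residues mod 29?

1

(3/29) = -1 → non-residue.
(9/29) = +1 → QR.
(14/29) = -1 → non-residue.
Total quadratic residues among the 3: 1.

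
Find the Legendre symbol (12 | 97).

1

Euler's criterion: (12/97) ≡ 12^48 (mod 97).
12^2 ≡ 47 (mod 97)
12^4 ≡ 75 (mod 97)
12^8 ≡ 96 (mod 97)
12^16 ≡ 1 (mod 97)
12^32 ≡ 1 (mod 97)
12^48 = 12^(32+16) ≡ 1 (mod 97).
Result is 1, so (12/97) = 1.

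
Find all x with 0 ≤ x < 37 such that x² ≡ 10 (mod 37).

37 ≡ 1 (mod 4), so we find a root by search.
Trying successive values, 11² = 121 ≡ 10 (mod 37). The other root is 37 − 11 = 26.

11, 26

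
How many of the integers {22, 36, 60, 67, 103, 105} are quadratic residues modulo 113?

4

(22/113) = +1 → QR.
(36/113) = +1 → QR.
(60/113) = +1 → QR.
(67/113) = -1 → non-residue.
(103/113) = -1 → non-residue.
(105/113) = +1 → QR.
Total quadratic residues among the 6: 4.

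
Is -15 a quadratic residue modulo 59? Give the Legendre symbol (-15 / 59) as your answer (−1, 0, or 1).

-1

Euler's criterion: (-15/59) ≡ 44^29 (mod 59).
44^2 ≡ 48 (mod 59)
44^4 ≡ 3 (mod 59)
44^8 ≡ 9 (mod 59)
44^16 ≡ 22 (mod 59)
44^29 = 44^(16+8+4+1) ≡ 58 (mod 59).
Result is 58 ≡ −1, so (-15/59) = −1.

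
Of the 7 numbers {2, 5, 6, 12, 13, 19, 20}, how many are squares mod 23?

(2/23) = +1 → QR.
(5/23) = -1 → non-residue.
(6/23) = +1 → QR.
(12/23) = +1 → QR.
(13/23) = +1 → QR.
(19/23) = -1 → non-residue.
(20/23) = -1 → non-residue.
Total quadratic residues among the 7: 4.

4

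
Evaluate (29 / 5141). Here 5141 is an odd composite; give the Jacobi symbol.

-1

Reciprocity: 29 ≡ 1 and 5141 ≡ 1 (mod 4), so (29/5141) = +(5141/29).
Reduce top mod 29: now compute (8/29).
Pull out 2^3: since 29 ≡ 5 (mod 8), (2/29) = -1, so (2/29)^3 = -1.
Reached (1/29) = 1. Collecting the sign flips along the way, the symbol is -1.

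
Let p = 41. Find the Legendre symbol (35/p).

Reciprocity: 35 ≡ 3 and 41 ≡ 1 (mod 4), so (35/41) = +(41/35).
Reduce top mod 35: now compute (6/35).
Pull out 2: since 35 ≡ 3 (mod 8), (2/35) = -1.
Reciprocity: 3 ≡ 3 and 35 ≡ 3 (mod 4), so (3/35) = −(35/3).
Reduce top mod 3: now compute (2/3).
Pull out 2: since 3 ≡ 3 (mod 8), (2/3) = -1.
Reached (1/3) = 1. Collecting the sign flips along the way, the symbol is -1.

-1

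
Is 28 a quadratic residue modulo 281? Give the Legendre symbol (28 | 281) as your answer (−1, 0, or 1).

Pull out 2^2: since 281 ≡ 1 (mod 8), (2/281) = +1, so (2/281)^2 = +1.
Reciprocity: 7 ≡ 3 and 281 ≡ 1 (mod 4), so (7/281) = +(281/7).
Reduce top mod 7: now compute (1/7).
Reached (1/7) = 1. Collecting the sign flips along the way, the symbol is +1.

1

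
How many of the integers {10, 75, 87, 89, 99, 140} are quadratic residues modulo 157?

(10/157) = +1 → QR.
(75/157) = +1 → QR.
(87/157) = -1 → non-residue.
(89/157) = +1 → QR.
(99/157) = +1 → QR.
(140/157) = +1 → QR.
Total quadratic residues among the 6: 5.

5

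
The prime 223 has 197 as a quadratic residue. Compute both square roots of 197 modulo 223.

33, 190

Since 223 ≡ 3 (mod 4), a square root of 197 is 197^((223+1)/4) = 197^56 mod 223.
Repeated squaring: 197^2≡7, 197^4≡49, 197^8≡171, 197^16≡28, 197^32≡115 (mod 223).
197^56 = 197^(32+16+8) ≡ 33 (mod 223).
Check: 33² = 1089 ≡ 197 (mod 223). The two roots are 33 and 190.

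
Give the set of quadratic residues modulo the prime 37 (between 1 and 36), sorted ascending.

Square k = 1,…,18 (k and 37−k give the same square):
1²=1, 2²=4, 3²=9, 4²=16, 5²=25, 6²=36, 7²≡12, 8²≡27, 9²≡7, 10²≡26, 11²≡10, 12²≡33, 13²≡21, 14²≡11, 15²≡3, 16²≡34, 17²≡30, 18²≡28 (mod 37).
So the quadratic residues mod 37 are {1, 3, 4, 7, 9, 10, 11, 12, 16, 21, 25, 26, 27, 28, 30, 33, 34, 36}.

1, 3, 4, 7, 9, 10, 11, 12, 16, 21, 25, 26, 27, 28, 30, 33, 34, 36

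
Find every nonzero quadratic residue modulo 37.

1,3,4,7,9,10,11,12,16,21,25,26,27,28,30,33,34,36

Square k = 1,…,18 (k and 37−k give the same square):
1²=1, 2²=4, 3²=9, 4²=16, 5²=25, 6²=36, 7²≡12, 8²≡27, 9²≡7, 10²≡26, 11²≡10, 12²≡33, 13²≡21, 14²≡11, 15²≡3, 16²≡34, 17²≡30, 18²≡28 (mod 37).
So the quadratic residues mod 37 are {1, 3, 4, 7, 9, 10, 11, 12, 16, 21, 25, 26, 27, 28, 30, 33, 34, 36}.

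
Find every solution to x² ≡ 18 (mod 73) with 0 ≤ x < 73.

23, 50

73 ≡ 1 (mod 4), so we find a root by search.
Trying successive values, 23² = 529 ≡ 18 (mod 73). The other root is 73 − 23 = 50.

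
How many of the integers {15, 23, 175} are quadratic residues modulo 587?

1

(15/587) = -1 → non-residue.
(23/587) = -1 → non-residue.
(175/587) = +1 → QR.
Total quadratic residues among the 3: 1.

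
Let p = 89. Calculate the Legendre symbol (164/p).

-1

First reduce: 164 ≡ 75 (mod 89).
Reciprocity: 75 ≡ 3 and 89 ≡ 1 (mod 4), so (75/89) = +(89/75).
Reduce top mod 75: now compute (14/75).
Pull out 2: since 75 ≡ 3 (mod 8), (2/75) = -1.
Reciprocity: 7 ≡ 3 and 75 ≡ 3 (mod 4), so (7/75) = −(75/7).
Reduce top mod 7: now compute (5/7).
Reciprocity: 5 ≡ 1 and 7 ≡ 3 (mod 4), so (5/7) = +(7/5).
Reduce top mod 5: now compute (2/5).
Pull out 2: since 5 ≡ 5 (mod 8), (2/5) = -1.
Reached (1/5) = 1. Collecting the sign flips along the way, the symbol is -1.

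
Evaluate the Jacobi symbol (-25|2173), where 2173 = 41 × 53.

1

First reduce: -25 ≡ 2148 (mod 2173).
Pull out 2^2: since 2173 ≡ 5 (mod 8), (2/2173) = -1, so (2/2173)^2 = +1.
Reciprocity: 537 ≡ 1 and 2173 ≡ 1 (mod 4), so (537/2173) = +(2173/537).
Reduce top mod 537: now compute (25/537).
Reciprocity: 25 ≡ 1 and 537 ≡ 1 (mod 4), so (25/537) = +(537/25).
Reduce top mod 25: now compute (12/25).
Pull out 2^2: since 25 ≡ 1 (mod 8), (2/25) = +1, so (2/25)^2 = +1.
Reciprocity: 3 ≡ 3 and 25 ≡ 1 (mod 4), so (3/25) = +(25/3).
Reduce top mod 3: now compute (1/3).
Reached (1/3) = 1. Collecting the sign flips along the way, the symbol is +1.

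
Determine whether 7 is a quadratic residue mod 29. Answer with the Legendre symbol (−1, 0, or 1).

1

Euler's criterion: (7/29) ≡ 7^14 (mod 29).
7^2 ≡ 20 (mod 29)
7^4 ≡ 23 (mod 29)
7^8 ≡ 7 (mod 29)
7^14 = 7^(8+4+2) ≡ 1 (mod 29).
Result is 1, so (7/29) = 1.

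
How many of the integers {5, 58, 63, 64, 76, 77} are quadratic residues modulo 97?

(5/97) = -1 → non-residue.
(58/97) = -1 → non-residue.
(63/97) = -1 → non-residue.
(64/97) = +1 → QR.
(76/97) = -1 → non-residue.
(77/97) = -1 → non-residue.
Total quadratic residues among the 6: 1.

1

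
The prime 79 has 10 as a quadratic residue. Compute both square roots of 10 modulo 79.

Since 79 ≡ 3 (mod 4), a square root of 10 is 10^((79+1)/4) = 10^20 mod 79.
Repeated squaring: 10^2≡21, 10^4≡46, 10^8≡62, 10^16≡52 (mod 79).
10^20 = 10^(16+4) ≡ 22 (mod 79).
Check: 22² = 484 ≡ 10 (mod 79). The two roots are 22 and 57.

22, 57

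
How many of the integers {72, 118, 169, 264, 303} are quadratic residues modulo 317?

2

(72/317) = -1 → non-residue.
(118/317) = -1 → non-residue.
(169/317) = +1 → QR.
(264/317) = +1 → QR.
(303/317) = -1 → non-residue.
Total quadratic residues among the 5: 2.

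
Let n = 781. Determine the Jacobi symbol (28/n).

Pull out 2^2: since 781 ≡ 5 (mod 8), (2/781) = -1, so (2/781)^2 = +1.
Reciprocity: 7 ≡ 3 and 781 ≡ 1 (mod 4), so (7/781) = +(781/7).
Reduce top mod 7: now compute (4/7).
Pull out 2^2: since 7 ≡ 7 (mod 8), (2/7) = +1, so (2/7)^2 = +1.
Reached (1/7) = 1. Collecting the sign flips along the way, the symbol is +1.

1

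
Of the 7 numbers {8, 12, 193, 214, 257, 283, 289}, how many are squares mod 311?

5

(8/311) = +1 → QR.
(12/311) = +1 → QR.
(193/311) = +1 → QR.
(214/311) = +1 → QR.
(257/311) = -1 → non-residue.
(283/311) = -1 → non-residue.
(289/311) = +1 → QR.
Total quadratic residues among the 7: 5.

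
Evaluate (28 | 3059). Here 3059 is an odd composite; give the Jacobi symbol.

Pull out 2^2: since 3059 ≡ 3 (mod 8), (2/3059) = -1, so (2/3059)^2 = +1.
Reciprocity: 7 ≡ 3 and 3059 ≡ 3 (mod 4), so (7/3059) = −(3059/7).
Reduce top mod 7: now compute (0/7).
Top reduces to 0: gcd > 1, so the symbol is 0.

0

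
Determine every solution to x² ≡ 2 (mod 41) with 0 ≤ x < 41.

17, 24

41 ≡ 1 (mod 4), so we find a root by search.
Trying successive values, 17² = 289 ≡ 2 (mod 41). The other root is 41 − 17 = 24.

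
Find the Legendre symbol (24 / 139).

Pull out 2^3: since 139 ≡ 3 (mod 8), (2/139) = -1, so (2/139)^3 = -1.
Reciprocity: 3 ≡ 3 and 139 ≡ 3 (mod 4), so (3/139) = −(139/3).
Reduce top mod 3: now compute (1/3).
Reached (1/3) = 1. Collecting the sign flips along the way, the symbol is +1.

1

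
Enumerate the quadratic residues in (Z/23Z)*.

1,2,3,4,6,8,9,12,13,16,18

Square k = 1,…,11 (k and 23−k give the same square):
1²=1, 2²=4, 3²=9, 4²=16, 5²≡2, 6²≡13, 7²≡3, 8²≡18, 9²≡12, 10²≡8, 11²≡6 (mod 23).
So the quadratic residues mod 23 are {1, 2, 3, 4, 6, 8, 9, 12, 13, 16, 18}.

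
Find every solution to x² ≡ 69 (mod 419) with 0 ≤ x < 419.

Since 419 ≡ 3 (mod 4), a square root of 69 is 69^((419+1)/4) = 69^105 mod 419.
Repeated squaring: 69^2≡152, 69^4≡59, 69^8≡129, 69^16≡300, 69^32≡334, 69^64≡102 (mod 419).
69^105 = 69^(64+32+8+1) ≡ 169 (mod 419).
Check: 169² = 28561 ≡ 69 (mod 419). The two roots are 169 and 250.

169, 250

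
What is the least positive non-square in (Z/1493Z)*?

2

(2/1493) = −1, so 2 is the smallest positive non-residue mod 1493.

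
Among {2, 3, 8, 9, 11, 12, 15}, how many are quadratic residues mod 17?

(2/17) = +1 → QR.
(3/17) = -1 → non-residue.
(8/17) = +1 → QR.
(9/17) = +1 → QR.
(11/17) = -1 → non-residue.
(12/17) = -1 → non-residue.
(15/17) = +1 → QR.
Total quadratic residues among the 7: 4.

4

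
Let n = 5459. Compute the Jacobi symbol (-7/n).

First reduce: -7 ≡ 5452 (mod 5459).
Pull out 2^2: since 5459 ≡ 3 (mod 8), (2/5459) = -1, so (2/5459)^2 = +1.
Reciprocity: 1363 ≡ 3 and 5459 ≡ 3 (mod 4), so (1363/5459) = −(5459/1363).
Reduce top mod 1363: now compute (7/1363).
Reciprocity: 7 ≡ 3 and 1363 ≡ 3 (mod 4), so (7/1363) = −(1363/7).
Reduce top mod 7: now compute (5/7).
Reciprocity: 5 ≡ 1 and 7 ≡ 3 (mod 4), so (5/7) = +(7/5).
Reduce top mod 5: now compute (2/5).
Pull out 2: since 5 ≡ 5 (mod 8), (2/5) = -1.
Reached (1/5) = 1. Collecting the sign flips along the way, the symbol is -1.

-1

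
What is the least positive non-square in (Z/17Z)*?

3

(2/17) = +1, so 2 is a residue.
(3/17) = −1, so 3 is the smallest positive non-residue mod 17.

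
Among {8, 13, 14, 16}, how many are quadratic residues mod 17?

3

(8/17) = +1 → QR.
(13/17) = +1 → QR.
(14/17) = -1 → non-residue.
(16/17) = +1 → QR.
Total quadratic residues among the 4: 3.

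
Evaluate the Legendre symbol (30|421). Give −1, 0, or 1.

-1

Euler's criterion: (30/421) ≡ 30^210 (mod 421).
30^2 ≡ 58 (mod 421)
30^4 ≡ 417 (mod 421)
30^8 ≡ 16 (mod 421)
30^16 ≡ 256 (mod 421)
30^32 ≡ 281 (mod 421)
30^64 ≡ 234 (mod 421)
30^128 ≡ 26 (mod 421)
30^210 = 30^(128+64+16+2) ≡ 420 (mod 421).
Result is 420 ≡ −1, so (30/421) = −1.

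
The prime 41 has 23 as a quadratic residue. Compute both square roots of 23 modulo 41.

8, 33

41 ≡ 1 (mod 4), so we find a root by search.
Trying successive values, 8² = 64 ≡ 23 (mod 41). The other root is 41 − 8 = 33.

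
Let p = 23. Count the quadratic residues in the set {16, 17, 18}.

2

(16/23) = +1 → QR.
(17/23) = -1 → non-residue.
(18/23) = +1 → QR.
Total quadratic residues among the 3: 2.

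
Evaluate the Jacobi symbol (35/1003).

Reciprocity: 35 ≡ 3 and 1003 ≡ 3 (mod 4), so (35/1003) = −(1003/35).
Reduce top mod 35: now compute (23/35).
Reciprocity: 23 ≡ 3 and 35 ≡ 3 (mod 4), so (23/35) = −(35/23).
Reduce top mod 23: now compute (12/23).
Pull out 2^2: since 23 ≡ 7 (mod 8), (2/23) = +1, so (2/23)^2 = +1.
Reciprocity: 3 ≡ 3 and 23 ≡ 3 (mod 4), so (3/23) = −(23/3).
Reduce top mod 3: now compute (2/3).
Pull out 2: since 3 ≡ 3 (mod 8), (2/3) = -1.
Reached (1/3) = 1. Collecting the sign flips along the way, the symbol is +1.

1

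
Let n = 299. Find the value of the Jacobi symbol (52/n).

Pull out 2^2: since 299 ≡ 3 (mod 8), (2/299) = -1, so (2/299)^2 = +1.
Reciprocity: 13 ≡ 1 and 299 ≡ 3 (mod 4), so (13/299) = +(299/13).
Reduce top mod 13: now compute (0/13).
Top reduces to 0: gcd > 1, so the symbol is 0.

0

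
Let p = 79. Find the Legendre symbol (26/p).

Euler's criterion: (26/79) ≡ 26^39 (mod 79).
26^2 ≡ 44 (mod 79)
26^4 ≡ 40 (mod 79)
26^8 ≡ 20 (mod 79)
26^16 ≡ 5 (mod 79)
26^32 ≡ 25 (mod 79)
26^39 = 26^(32+4+2+1) ≡ 1 (mod 79).
Result is 1, so (26/79) = 1.

1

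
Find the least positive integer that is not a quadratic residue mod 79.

(2/79) = +1, so 2 is a residue.
(3/79) = −1, so 3 is the smallest positive non-residue mod 79.

3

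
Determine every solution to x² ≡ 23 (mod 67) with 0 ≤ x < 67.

31, 36

Since 67 ≡ 3 (mod 4), a square root of 23 is 23^((67+1)/4) = 23^17 mod 67.
Repeated squaring: 23^2≡60, 23^4≡49, 23^8≡56, 23^16≡54 (mod 67).
23^17 = 23^(16+1) ≡ 36 (mod 67).
Check: 36² = 1296 ≡ 23 (mod 67). The two roots are 31 and 36.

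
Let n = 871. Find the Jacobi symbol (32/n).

Pull out 2^5: since 871 ≡ 7 (mod 8), (2/871) = +1, so (2/871)^5 = +1.
Reached (1/871) = 1. Collecting the sign flips along the way, the symbol is +1.

1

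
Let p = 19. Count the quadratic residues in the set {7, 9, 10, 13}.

(7/19) = +1 → QR.
(9/19) = +1 → QR.
(10/19) = -1 → non-residue.
(13/19) = -1 → non-residue.
Total quadratic residues among the 4: 2.

2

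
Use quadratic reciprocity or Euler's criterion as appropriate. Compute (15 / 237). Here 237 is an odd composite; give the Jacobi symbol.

Reciprocity: 15 ≡ 3 and 237 ≡ 1 (mod 4), so (15/237) = +(237/15).
Reduce top mod 15: now compute (12/15).
Pull out 2^2: since 15 ≡ 7 (mod 8), (2/15) = +1, so (2/15)^2 = +1.
Reciprocity: 3 ≡ 3 and 15 ≡ 3 (mod 4), so (3/15) = −(15/3).
Reduce top mod 3: now compute (0/3).
Top reduces to 0: gcd > 1, so the symbol is 0.

0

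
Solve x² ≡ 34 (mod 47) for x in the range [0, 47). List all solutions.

Since 47 ≡ 3 (mod 4), a square root of 34 is 34^((47+1)/4) = 34^12 mod 47.
Repeated squaring: 34^2≡28, 34^4≡32, 34^8≡37 (mod 47).
34^12 = 34^(8+4) ≡ 9 (mod 47).
Check: 9² = 81 ≡ 34 (mod 47). The two roots are 9 and 38.

9, 38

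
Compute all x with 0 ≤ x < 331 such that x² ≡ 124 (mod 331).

Since 331 ≡ 3 (mod 4), a square root of 124 is 124^((331+1)/4) = 124^83 mod 331.
Repeated squaring: 124^2≡150, 124^4≡323, 124^8≡64, 124^16≡124, 124^32≡150, 124^64≡323 (mod 331).
124^83 = 124^(64+16+2+1) ≡ 64 (mod 331).
Check: 64² = 4096 ≡ 124 (mod 331). The two roots are 64 and 267.

64, 267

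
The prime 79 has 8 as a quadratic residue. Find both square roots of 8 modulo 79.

Since 79 ≡ 3 (mod 4), a square root of 8 is 8^((79+1)/4) = 8^20 mod 79.
Repeated squaring: 8^2≡64, 8^4≡67, 8^8≡65, 8^16≡38 (mod 79).
8^20 = 8^(16+4) ≡ 18 (mod 79).
Check: 18² = 324 ≡ 8 (mod 79). The two roots are 18 and 61.

18, 61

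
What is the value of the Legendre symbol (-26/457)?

First reduce: -26 ≡ 431 (mod 457).
Reciprocity: 431 ≡ 3 and 457 ≡ 1 (mod 4), so (431/457) = +(457/431).
Reduce top mod 431: now compute (26/431).
Pull out 2: since 431 ≡ 7 (mod 8), (2/431) = +1.
Reciprocity: 13 ≡ 1 and 431 ≡ 3 (mod 4), so (13/431) = +(431/13).
Reduce top mod 13: now compute (2/13).
Pull out 2: since 13 ≡ 5 (mod 8), (2/13) = -1.
Reached (1/13) = 1. Collecting the sign flips along the way, the symbol is -1.

-1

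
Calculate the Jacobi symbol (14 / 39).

Pull out 2: since 39 ≡ 7 (mod 8), (2/39) = +1.
Reciprocity: 7 ≡ 3 and 39 ≡ 3 (mod 4), so (7/39) = −(39/7).
Reduce top mod 7: now compute (4/7).
Pull out 2^2: since 7 ≡ 7 (mod 8), (2/7) = +1, so (2/7)^2 = +1.
Reached (1/7) = 1. Collecting the sign flips along the way, the symbol is -1.

-1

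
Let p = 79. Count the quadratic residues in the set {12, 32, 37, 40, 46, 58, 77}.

(12/79) = -1 → non-residue.
(32/79) = +1 → QR.
(37/79) = -1 → non-residue.
(40/79) = +1 → QR.
(46/79) = +1 → QR.
(58/79) = -1 → non-residue.
(77/79) = -1 → non-residue.
Total quadratic residues among the 7: 3.

3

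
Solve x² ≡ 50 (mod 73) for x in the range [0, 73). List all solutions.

14, 59

73 ≡ 1 (mod 4), so we find a root by search.
Trying successive values, 14² = 196 ≡ 50 (mod 73). The other root is 73 − 14 = 59.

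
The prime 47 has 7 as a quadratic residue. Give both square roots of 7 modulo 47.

Since 47 ≡ 3 (mod 4), a square root of 7 is 7^((47+1)/4) = 7^12 mod 47.
Repeated squaring: 7^2≡2, 7^4≡4, 7^8≡16 (mod 47).
7^12 = 7^(8+4) ≡ 17 (mod 47).
Check: 17² = 289 ≡ 7 (mod 47). The two roots are 17 and 30.

17, 30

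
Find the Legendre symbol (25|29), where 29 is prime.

Euler's criterion: (25/29) ≡ 25^14 (mod 29).
25^2 ≡ 16 (mod 29)
25^4 ≡ 24 (mod 29)
25^8 ≡ 25 (mod 29)
25^14 = 25^(8+4+2) ≡ 1 (mod 29).
Result is 1, so (25/29) = 1.

1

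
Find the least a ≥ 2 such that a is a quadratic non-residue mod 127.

3

(2/127) = +1, so 2 is a residue.
(3/127) = −1, so 3 is the smallest positive non-residue mod 127.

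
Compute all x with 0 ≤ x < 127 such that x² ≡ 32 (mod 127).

63, 64

Since 127 ≡ 3 (mod 4), a square root of 32 is 32^((127+1)/4) = 32^32 mod 127.
Repeated squaring: 32^2≡8, 32^4≡64, 32^8≡32, 32^16≡8, 32^32≡64 (mod 127).
32^32 = 32^(32) ≡ 64 (mod 127).
Check: 64² = 4096 ≡ 32 (mod 127). The two roots are 63 and 64.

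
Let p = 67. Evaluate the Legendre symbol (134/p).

0

First reduce: 134 ≡ 0 (mod 67).
Top reduces to 0: gcd > 1, so the symbol is 0.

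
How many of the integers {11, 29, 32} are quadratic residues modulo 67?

(11/67) = -1 → non-residue.
(29/67) = +1 → QR.
(32/67) = -1 → non-residue.
Total quadratic residues among the 3: 1.

1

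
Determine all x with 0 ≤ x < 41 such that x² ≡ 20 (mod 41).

41 ≡ 1 (mod 4), so we find a root by search.
Trying successive values, 15² = 225 ≡ 20 (mod 41). The other root is 41 − 15 = 26.

15, 26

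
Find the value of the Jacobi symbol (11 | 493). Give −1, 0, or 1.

Reciprocity: 11 ≡ 3 and 493 ≡ 1 (mod 4), so (11/493) = +(493/11).
Reduce top mod 11: now compute (9/11).
Reciprocity: 9 ≡ 1 and 11 ≡ 3 (mod 4), so (9/11) = +(11/9).
Reduce top mod 9: now compute (2/9).
Pull out 2: since 9 ≡ 1 (mod 8), (2/9) = +1.
Reached (1/9) = 1. Collecting the sign flips along the way, the symbol is +1.

1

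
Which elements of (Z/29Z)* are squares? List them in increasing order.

1 4 5 6 7 9 13 16 20 22 23 24 25 28

Square k = 1,…,14 (k and 29−k give the same square):
1²=1, 2²=4, 3²=9, 4²=16, 5²=25, 6²≡7, 7²≡20, 8²≡6, 9²≡23, 10²≡13, 11²≡5, 12²≡28, 13²≡24, 14²≡22 (mod 29).
So the quadratic residues mod 29 are {1, 4, 5, 6, 7, 9, 13, 16, 20, 22, 23, 24, 25, 28}.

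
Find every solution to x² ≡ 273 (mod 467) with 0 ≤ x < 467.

Since 467 ≡ 3 (mod 4), a square root of 273 is 273^((467+1)/4) = 273^117 mod 467.
Repeated squaring: 273^2≡276, 273^4≡55, 273^8≡223, 273^16≡227, 273^32≡159, 273^64≡63 (mod 467).
273^117 = 273^(64+32+16+4+1) ≡ 221 (mod 467).
Check: 221² = 48841 ≡ 273 (mod 467). The two roots are 221 and 246.

221, 246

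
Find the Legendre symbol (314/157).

First reduce: 314 ≡ 0 (mod 157).
Top reduces to 0: gcd > 1, so the symbol is 0.

0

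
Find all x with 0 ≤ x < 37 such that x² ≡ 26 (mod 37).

10, 27

37 ≡ 1 (mod 4), so we find a root by search.
Trying successive values, 10² = 100 ≡ 26 (mod 37). The other root is 37 − 10 = 27.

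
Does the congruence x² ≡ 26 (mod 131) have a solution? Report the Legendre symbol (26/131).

Euler's criterion: (26/131) ≡ 26^65 (mod 131).
26^2 ≡ 21 (mod 131)
26^4 ≡ 48 (mod 131)
26^8 ≡ 77 (mod 131)
26^16 ≡ 34 (mod 131)
26^32 ≡ 108 (mod 131)
26^64 ≡ 5 (mod 131)
26^65 = 26^(64+1) ≡ 130 (mod 131).
Result is 130 ≡ −1, so (26/131) = −1.

-1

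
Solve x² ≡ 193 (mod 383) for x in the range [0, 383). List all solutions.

24, 359

Since 383 ≡ 3 (mod 4), a square root of 193 is 193^((383+1)/4) = 193^96 mod 383.
Repeated squaring: 193^2≡98, 193^4≡29, 193^8≡75, 193^16≡263, 193^32≡229, 193^64≡353 (mod 383).
193^96 = 193^(64+32) ≡ 24 (mod 383).
Check: 24² = 576 ≡ 193 (mod 383). The two roots are 24 and 359.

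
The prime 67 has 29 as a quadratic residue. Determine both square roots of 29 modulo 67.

30, 37

Since 67 ≡ 3 (mod 4), a square root of 29 is 29^((67+1)/4) = 29^17 mod 67.
Repeated squaring: 29^2≡37, 29^4≡29, 29^8≡37, 29^16≡29 (mod 67).
29^17 = 29^(16+1) ≡ 37 (mod 67).
Check: 37² = 1369 ≡ 29 (mod 67). The two roots are 30 and 37.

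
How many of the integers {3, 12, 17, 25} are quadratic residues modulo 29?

1

(3/29) = -1 → non-residue.
(12/29) = -1 → non-residue.
(17/29) = -1 → non-residue.
(25/29) = +1 → QR.
Total quadratic residues among the 4: 1.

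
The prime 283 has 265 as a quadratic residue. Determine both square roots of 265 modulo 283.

98, 185

Since 283 ≡ 3 (mod 4), a square root of 265 is 265^((283+1)/4) = 265^71 mod 283.
Repeated squaring: 265^2≡41, 265^4≡266, 265^8≡6, 265^16≡36, 265^32≡164, 265^64≡11 (mod 283).
265^71 = 265^(64+4+2+1) ≡ 185 (mod 283).
Check: 185² = 34225 ≡ 265 (mod 283). The two roots are 98 and 185.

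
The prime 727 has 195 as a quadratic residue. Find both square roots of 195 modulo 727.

274, 453

Since 727 ≡ 3 (mod 4), a square root of 195 is 195^((727+1)/4) = 195^182 mod 727.
Repeated squaring: 195^2≡221, 195^4≡132, 195^8≡703, 195^16≡576, 195^32≡264, 195^64≡631, 195^128≡492 (mod 727).
195^182 = 195^(128+32+16+4+2) ≡ 453 (mod 727).
Check: 453² = 205209 ≡ 195 (mod 727). The two roots are 274 and 453.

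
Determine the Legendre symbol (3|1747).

Reciprocity: 3 ≡ 3 and 1747 ≡ 3 (mod 4), so (3/1747) = −(1747/3).
Reduce top mod 3: now compute (1/3).
Reached (1/3) = 1. Collecting the sign flips along the way, the symbol is -1.

-1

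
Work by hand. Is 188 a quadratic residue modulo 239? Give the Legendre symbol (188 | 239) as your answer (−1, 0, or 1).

Pull out 2^2: since 239 ≡ 7 (mod 8), (2/239) = +1, so (2/239)^2 = +1.
Reciprocity: 47 ≡ 3 and 239 ≡ 3 (mod 4), so (47/239) = −(239/47).
Reduce top mod 47: now compute (4/47).
Pull out 2^2: since 47 ≡ 7 (mod 8), (2/47) = +1, so (2/47)^2 = +1.
Reached (1/47) = 1. Collecting the sign flips along the way, the symbol is -1.

-1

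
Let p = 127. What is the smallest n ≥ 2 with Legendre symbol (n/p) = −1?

3

(2/127) = +1, so 2 is a residue.
(3/127) = −1, so 3 is the smallest positive non-residue mod 127.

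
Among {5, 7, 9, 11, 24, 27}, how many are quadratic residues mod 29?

(5/29) = +1 → QR.
(7/29) = +1 → QR.
(9/29) = +1 → QR.
(11/29) = -1 → non-residue.
(24/29) = +1 → QR.
(27/29) = -1 → non-residue.
Total quadratic residues among the 6: 4.

4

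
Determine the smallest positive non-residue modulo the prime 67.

2

(2/67) = −1, so 2 is the smallest positive non-residue mod 67.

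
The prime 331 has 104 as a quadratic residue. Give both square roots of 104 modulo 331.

82, 249

Since 331 ≡ 3 (mod 4), a square root of 104 is 104^((331+1)/4) = 104^83 mod 331.
Repeated squaring: 104^2≡224, 104^4≡195, 104^8≡291, 104^16≡276, 104^32≡46, 104^64≡130 (mod 331).
104^83 = 104^(64+16+2+1) ≡ 82 (mod 331).
Check: 82² = 6724 ≡ 104 (mod 331). The two roots are 82 and 249.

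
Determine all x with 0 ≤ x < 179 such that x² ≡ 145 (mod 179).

18, 161

Since 179 ≡ 3 (mod 4), a square root of 145 is 145^((179+1)/4) = 145^45 mod 179.
Repeated squaring: 145^2≡82, 145^4≡101, 145^8≡177, 145^16≡4, 145^32≡16 (mod 179).
145^45 = 145^(32+8+4+1) ≡ 161 (mod 179).
Check: 161² = 25921 ≡ 145 (mod 179). The two roots are 18 and 161.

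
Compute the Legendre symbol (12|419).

1

Euler's criterion: (12/419) ≡ 12^209 (mod 419).
12^2 ≡ 144 (mod 419)
12^4 ≡ 205 (mod 419)
12^8 ≡ 125 (mod 419)
12^16 ≡ 122 (mod 419)
12^32 ≡ 219 (mod 419)
12^64 ≡ 195 (mod 419)
12^128 ≡ 315 (mod 419)
12^209 = 12^(128+64+16+1) ≡ 1 (mod 419).
Result is 1, so (12/419) = 1.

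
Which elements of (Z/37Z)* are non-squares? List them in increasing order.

2, 5, 6, 8, 13, 14, 15, 17, 18, 19, 20, 22, 23, 24, 29, 31, 32, 35

Square k = 1,…,18 (k and 37−k give the same square):
1²=1, 2²=4, 3²=9, 4²=16, 5²=25, 6²=36, 7²≡12, 8²≡27, 9²≡7, 10²≡26, 11²≡10, 12²≡33, 13²≡21, 14²≡11, 15²≡3, 16²≡34, 17²≡30, 18²≡28 (mod 37).
The residues are {1, 3, 4, 7, 9, 10, 11, 12, 16, 21, 25, 26, 27, 28, 30, 33, 34, 36}; the non-residues are the remaining 18 nonzero classes.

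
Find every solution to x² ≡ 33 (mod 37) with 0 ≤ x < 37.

12, 25

37 ≡ 1 (mod 4), so we find a root by search.
Trying successive values, 12² = 144 ≡ 33 (mod 37). The other root is 37 − 12 = 25.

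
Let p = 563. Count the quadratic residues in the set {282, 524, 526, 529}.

(282/563) = -1 → non-residue.
(524/563) = -1 → non-residue.
(526/563) = +1 → QR.
(529/563) = +1 → QR.
Total quadratic residues among the 4: 2.

2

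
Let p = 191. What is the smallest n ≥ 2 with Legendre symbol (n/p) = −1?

(2/191) = +1, so 2 is a residue.
(3/191) = +1, so 3 is a residue.
(4/191) = +1, so 4 is a residue.
(5/191) = +1, so 5 is a residue.
(6/191) = +1, so 6 is a residue.
(7/191) = −1, so 7 is the smallest positive non-residue mod 191.

7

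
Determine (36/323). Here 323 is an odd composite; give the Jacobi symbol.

1

Pull out 2^2: since 323 ≡ 3 (mod 8), (2/323) = -1, so (2/323)^2 = +1.
Reciprocity: 9 ≡ 1 and 323 ≡ 3 (mod 4), so (9/323) = +(323/9).
Reduce top mod 9: now compute (8/9).
Pull out 2^3: since 9 ≡ 1 (mod 8), (2/9) = +1, so (2/9)^3 = +1.
Reached (1/9) = 1. Collecting the sign flips along the way, the symbol is +1.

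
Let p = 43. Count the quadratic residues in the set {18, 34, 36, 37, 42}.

1

(18/43) = -1 → non-residue.
(34/43) = -1 → non-residue.
(36/43) = +1 → QR.
(37/43) = -1 → non-residue.
(42/43) = -1 → non-residue.
Total quadratic residues among the 5: 1.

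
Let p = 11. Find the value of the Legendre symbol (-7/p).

First reduce: -7 ≡ 4 (mod 11).
Pull out 2^2: since 11 ≡ 3 (mod 8), (2/11) = -1, so (2/11)^2 = +1.
Reached (1/11) = 1. Collecting the sign flips along the way, the symbol is +1.

1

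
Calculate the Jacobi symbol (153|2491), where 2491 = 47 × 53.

Reciprocity: 153 ≡ 1 and 2491 ≡ 3 (mod 4), so (153/2491) = +(2491/153).
Reduce top mod 153: now compute (43/153).
Reciprocity: 43 ≡ 3 and 153 ≡ 1 (mod 4), so (43/153) = +(153/43).
Reduce top mod 43: now compute (24/43).
Pull out 2^3: since 43 ≡ 3 (mod 8), (2/43) = -1, so (2/43)^3 = -1.
Reciprocity: 3 ≡ 3 and 43 ≡ 3 (mod 4), so (3/43) = −(43/3).
Reduce top mod 3: now compute (1/3).
Reached (1/3) = 1. Collecting the sign flips along the way, the symbol is +1.

1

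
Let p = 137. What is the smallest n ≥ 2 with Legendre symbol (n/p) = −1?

3

(2/137) = +1, so 2 is a residue.
(3/137) = −1, so 3 is the smallest positive non-residue mod 137.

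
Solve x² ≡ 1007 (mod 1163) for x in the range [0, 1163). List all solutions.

Since 1163 ≡ 3 (mod 4), a square root of 1007 is 1007^((1163+1)/4) = 1007^291 mod 1163.
Repeated squaring: 1007^2≡1076, 1007^4≡591, 1007^8≡381, 1007^16≡949, 1007^32≡439, 1007^64≡826, 1007^128≡758, 1007^256≡42 (mod 1163).
1007^291 = 1007^(256+32+2+1) ≡ 152 (mod 1163).
Check: 152² = 23104 ≡ 1007 (mod 1163). The two roots are 152 and 1011.

152, 1011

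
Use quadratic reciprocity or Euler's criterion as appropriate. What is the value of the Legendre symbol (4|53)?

1

Pull out 2^2: since 53 ≡ 5 (mod 8), (2/53) = -1, so (2/53)^2 = +1.
Reached (1/53) = 1. Collecting the sign flips along the way, the symbol is +1.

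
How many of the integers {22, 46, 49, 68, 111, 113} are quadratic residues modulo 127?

4

(22/127) = +1 → QR.
(46/127) = -1 → non-residue.
(49/127) = +1 → QR.
(68/127) = +1 → QR.
(111/127) = -1 → non-residue.
(113/127) = +1 → QR.
Total quadratic residues among the 6: 4.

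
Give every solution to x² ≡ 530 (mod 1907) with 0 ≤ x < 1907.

Since 1907 ≡ 3 (mod 4), a square root of 530 is 530^((1907+1)/4) = 530^477 mod 1907.
Repeated squaring: 530^2≡571, 530^4≡1851, 530^8≡1229, 530^16≡97, 530^32≡1781, 530^64≡620, 530^128≡1093, 530^256≡867 (mod 1907).
530^477 = 530^(256+128+64+16+8+4+1) ≡ 1767 (mod 1907).
Check: 1767² = 3122289 ≡ 530 (mod 1907). The two roots are 140 and 1767.

140, 1767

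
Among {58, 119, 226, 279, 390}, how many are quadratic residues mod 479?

(58/479) = -1 → non-residue.
(119/479) = -1 → non-residue.
(226/479) = -1 → non-residue.
(279/479) = -1 → non-residue.
(390/479) = -1 → non-residue.
Total quadratic residues among the 5: 0.

0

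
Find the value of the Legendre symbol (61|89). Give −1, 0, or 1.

-1

Reciprocity: 61 ≡ 1 and 89 ≡ 1 (mod 4), so (61/89) = +(89/61).
Reduce top mod 61: now compute (28/61).
Pull out 2^2: since 61 ≡ 5 (mod 8), (2/61) = -1, so (2/61)^2 = +1.
Reciprocity: 7 ≡ 3 and 61 ≡ 1 (mod 4), so (7/61) = +(61/7).
Reduce top mod 7: now compute (5/7).
Reciprocity: 5 ≡ 1 and 7 ≡ 3 (mod 4), so (5/7) = +(7/5).
Reduce top mod 5: now compute (2/5).
Pull out 2: since 5 ≡ 5 (mod 8), (2/5) = -1.
Reached (1/5) = 1. Collecting the sign flips along the way, the symbol is -1.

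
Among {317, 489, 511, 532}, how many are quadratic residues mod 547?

(317/547) = +1 → QR.
(489/547) = +1 → QR.
(511/547) = -1 → non-residue.
(532/547) = -1 → non-residue.
Total quadratic residues among the 4: 2.

2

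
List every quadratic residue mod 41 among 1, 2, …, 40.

Square k = 1,…,20 (k and 41−k give the same square):
1²=1, 2²=4, 3²=9, 4²=16, 5²=25, 6²=36, 7²≡8, 8²≡23, 9²≡40, 10²≡18, 11²≡39, 12²≡21, 13²≡5, 14²≡32, 15²≡20, 16²≡10, 17²≡2, 18²≡37, 19²≡33, 20²≡31 (mod 41).
So the quadratic residues mod 41 are {1, 2, 4, 5, 8, 9, 10, 16, 18, 20, 21, 23, 25, 31, 32, 33, 36, 37, 39, 40}.

1, 2, 4, 5, 8, 9, 10, 16, 18, 20, 21, 23, 25, 31, 32, 33, 36, 37, 39, 40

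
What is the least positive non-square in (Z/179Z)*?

2

(2/179) = −1, so 2 is the smallest positive non-residue mod 179.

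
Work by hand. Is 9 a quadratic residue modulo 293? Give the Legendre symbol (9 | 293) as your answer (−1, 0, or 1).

Euler's criterion: (9/293) ≡ 9^146 (mod 293).
9^2 ≡ 81 (mod 293)
9^4 ≡ 115 (mod 293)
9^8 ≡ 40 (mod 293)
9^16 ≡ 135 (mod 293)
9^32 ≡ 59 (mod 293)
9^64 ≡ 258 (mod 293)
9^128 ≡ 53 (mod 293)
9^146 = 9^(128+16+2) ≡ 1 (mod 293).
Result is 1, so (9/293) = 1.

1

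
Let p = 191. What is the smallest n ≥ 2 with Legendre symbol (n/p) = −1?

(2/191) = +1, so 2 is a residue.
(3/191) = +1, so 3 is a residue.
(4/191) = +1, so 4 is a residue.
(5/191) = +1, so 5 is a residue.
(6/191) = +1, so 6 is a residue.
(7/191) = −1, so 7 is the smallest positive non-residue mod 191.

7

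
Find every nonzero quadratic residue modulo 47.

Square k = 1,…,23 (k and 47−k give the same square):
1²=1, 2²=4, 3²=9, 4²=16, 5²=25, 6²=36, 7²≡2, 8²≡17, 9²≡34, 10²≡6, 11²≡27, 12²≡3, 13²≡28, 14²≡8, 15²≡37, 16²≡21, 17²≡7, 18²≡42, 19²≡32, 20²≡24, 21²≡18, 22²≡14, 23²≡12 (mod 47).
So the quadratic residues mod 47 are {1, 2, 3, 4, 6, 7, 8, 9, 12, 14, 16, 17, 18, 21, 24, 25, 27, 28, 32, 34, 36, 37, 42}.

1, 2, 3, 4, 6, 7, 8, 9, 12, 14, 16, 17, 18, 21, 24, 25, 27, 28, 32, 34, 36, 37, 42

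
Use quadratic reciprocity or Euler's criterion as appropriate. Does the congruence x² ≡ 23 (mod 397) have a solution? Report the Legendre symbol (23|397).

Reciprocity: 23 ≡ 3 and 397 ≡ 1 (mod 4), so (23/397) = +(397/23).
Reduce top mod 23: now compute (6/23).
Pull out 2: since 23 ≡ 7 (mod 8), (2/23) = +1.
Reciprocity: 3 ≡ 3 and 23 ≡ 3 (mod 4), so (3/23) = −(23/3).
Reduce top mod 3: now compute (2/3).
Pull out 2: since 3 ≡ 3 (mod 8), (2/3) = -1.
Reached (1/3) = 1. Collecting the sign flips along the way, the symbol is +1.

1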